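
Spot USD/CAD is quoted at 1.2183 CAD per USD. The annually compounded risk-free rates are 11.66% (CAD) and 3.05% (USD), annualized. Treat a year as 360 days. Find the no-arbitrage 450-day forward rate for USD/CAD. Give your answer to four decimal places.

1.3468

By covered interest parity, F = S · (1+r_CAD)^T / (1+r_USD)^T
= 1.2183 × 1.147815 / 1.038269 = 1.2183 × 1.105508
F = 1.3468 CAD per USD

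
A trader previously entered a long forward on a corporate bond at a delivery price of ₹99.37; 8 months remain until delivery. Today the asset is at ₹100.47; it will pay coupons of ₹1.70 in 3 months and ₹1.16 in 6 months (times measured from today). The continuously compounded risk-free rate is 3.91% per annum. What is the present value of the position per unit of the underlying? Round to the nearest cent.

₹0.84

PV(remaining coupons) I = 1.70·e^(−0.0391·3/12) + 1.16·e^(−0.0391·6/12) = 2.8210
Current forward F = (S − I)·e^(rT) = (100.47 − 2.8210)·e^(0.0391·8/12) = 97.6490 × 1.026409 = 100.2278
Value (long) = (F − K)·e^(−rT) = (100.2278 − 99.37) × 0.974270 = 0.8357
Value = ₹0.84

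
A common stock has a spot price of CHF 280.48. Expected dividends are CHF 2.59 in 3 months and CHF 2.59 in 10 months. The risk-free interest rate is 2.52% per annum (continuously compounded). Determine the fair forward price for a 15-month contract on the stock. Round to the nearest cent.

PV(dividends) I = 2.59·e^(−0.0252·3/12) + 2.59·e^(−0.0252·10/12)
I = 2.5737 + 2.5362 = 5.1099
F = (S − I)·e^(rT) = (280.48 − 5.1099) · e^(0.0252·15/12)
= 275.3701 · e^0.031500 = 275.3701 × 1.032001 = CHF 284.18

CHF 284.18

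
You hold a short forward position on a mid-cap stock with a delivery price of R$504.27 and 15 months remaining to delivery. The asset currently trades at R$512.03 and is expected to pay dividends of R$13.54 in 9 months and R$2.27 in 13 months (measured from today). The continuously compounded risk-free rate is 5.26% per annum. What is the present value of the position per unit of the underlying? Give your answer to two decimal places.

PV(remaining dividends) I = 13.54·e^(−0.0526·9/12) + 2.27·e^(−0.0526·13/12) = 15.1605
Current forward F = (S − I)·e^(rT) = (512.03 − 15.1605)·e^(0.0526·15/12) = 496.8695 × 1.067960 = 530.6368
Value (long) = (F − K)·e^(−rT) = (530.6368 − 504.27) × 0.936365 = 24.6889
Short position value = −(long value) = -R$24.69

-R$24.69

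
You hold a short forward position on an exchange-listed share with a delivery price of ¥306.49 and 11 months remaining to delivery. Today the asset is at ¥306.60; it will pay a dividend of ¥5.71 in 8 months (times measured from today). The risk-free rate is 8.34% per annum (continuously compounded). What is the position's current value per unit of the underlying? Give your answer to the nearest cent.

-¥17.27

PV(remaining dividends) I = 5.71·e^(−0.0834·8/12) = 5.4012
Current forward F = (S − I)·e^(rT) = (306.60 − 5.4012)·e^(0.0834·11/12) = 301.1988 × 1.079448 = 325.1284
Value (long) = (F − K)·e^(−rT) = (325.1284 − 306.49) × 0.926399 = 17.2666
Short position value = −(long value) = -¥17.27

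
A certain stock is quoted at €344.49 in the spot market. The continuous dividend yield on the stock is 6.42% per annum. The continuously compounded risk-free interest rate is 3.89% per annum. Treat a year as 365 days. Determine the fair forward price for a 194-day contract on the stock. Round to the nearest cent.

€339.89

F = S·e^((r − q)T) = 344.49 · e^((0.0389 − 0.0642) × 194/365)
= 344.49 · e^-0.013447 = 344.49 × 0.986643
F = €339.89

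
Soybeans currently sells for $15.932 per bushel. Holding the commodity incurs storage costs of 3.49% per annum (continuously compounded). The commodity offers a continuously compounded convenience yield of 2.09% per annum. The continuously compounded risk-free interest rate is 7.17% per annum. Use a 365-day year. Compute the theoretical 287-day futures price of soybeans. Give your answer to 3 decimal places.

Net carry = r + u − y = 0.0717 + 0.0349 − 0.0209 = 0.0857
F = S·e^((r+u−y)T) = 15.932 · e^(0.0857 × 287/365) = 15.932 · e^0.067386
= 15.932 × 1.069708 = $17.043 per bushel

$17.043 per bushel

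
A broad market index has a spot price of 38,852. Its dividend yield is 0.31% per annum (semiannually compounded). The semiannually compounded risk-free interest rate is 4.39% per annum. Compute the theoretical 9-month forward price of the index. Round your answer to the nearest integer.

40,045

F = S · (1+r/2)^(2T) / (1+q/2)^(2T)
= 38852 × 1.033105 / 1.002326 = 38852 × 1.030708
F = 40,045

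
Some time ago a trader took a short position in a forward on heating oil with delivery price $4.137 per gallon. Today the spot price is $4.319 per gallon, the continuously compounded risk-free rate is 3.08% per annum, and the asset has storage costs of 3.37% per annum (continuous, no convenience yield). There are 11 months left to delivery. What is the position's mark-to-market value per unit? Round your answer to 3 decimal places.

Current fair forward for the remaining 11 months: F = S·e^((r + u)·T), (r + u) = 0.0308 + 0.0337 = 0.0645
F = 4.319 · e^(0.0645 × 11/12) = 4.319 × 1.060908 = 4.5821
Value of long forward = (F − K)·e^(−rT) = (4.5821 − 4.137) · e^(−0.0308·11/12)
= 0.4451 × 0.972162 = 0.433
Short position value = −(long value) = -$0.433

-$0.433 per gallon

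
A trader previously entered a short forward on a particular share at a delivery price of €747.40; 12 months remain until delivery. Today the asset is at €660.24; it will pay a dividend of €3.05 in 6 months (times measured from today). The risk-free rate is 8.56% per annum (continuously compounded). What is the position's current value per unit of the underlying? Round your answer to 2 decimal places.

PV(remaining dividends) I = 3.05·e^(−0.0856·6/12) = 2.9222
Current forward F = (S − I)·e^(rT) = (660.24 − 2.9222)·e^(0.0856·12/12) = 657.3178 × 1.089370 = 716.0623
Value (long) = (F − K)·e^(−rT) = (716.0623 − 747.40) × 0.917961 = -28.7668
Short position value = −(long value) = €28.77

€28.77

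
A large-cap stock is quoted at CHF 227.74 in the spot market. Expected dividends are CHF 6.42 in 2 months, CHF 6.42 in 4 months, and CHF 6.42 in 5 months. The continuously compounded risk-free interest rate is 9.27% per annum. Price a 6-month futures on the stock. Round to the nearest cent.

PV(dividends) I = 6.42·e^(−0.0927·2/12) + 6.42·e^(−0.0927·4/12) + 6.42·e^(−0.0927·5/12)
I = 6.3216 + 6.2247 + 6.1768 = 18.7231
F = (S − I)·e^(rT) = (227.74 − 18.7231) · e^(0.0927·6/12)
= 209.0169 · e^0.046350 = 209.0169 × 1.047441 = CHF 218.93

CHF 218.93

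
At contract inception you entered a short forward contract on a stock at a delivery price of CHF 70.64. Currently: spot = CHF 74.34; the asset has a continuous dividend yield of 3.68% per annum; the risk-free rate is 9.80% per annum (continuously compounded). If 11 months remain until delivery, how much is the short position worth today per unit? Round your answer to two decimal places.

Current fair forward for the remaining 11 months: F = S·e^((r − q)·T), (r − q) = 0.0980 − 0.0368 = 0.0612
F = 74.34 · e^(0.0612 × 11/12) = 74.34 × 1.057703 = 78.6296
Value of long forward = (F − K)·e^(−rT) = (78.6296 − 70.64) · e^(−0.0980·11/12)
= 7.9896 × 0.914084 = 7.30
Short position value = −(long value) = -CHF 7.30

-CHF 7.30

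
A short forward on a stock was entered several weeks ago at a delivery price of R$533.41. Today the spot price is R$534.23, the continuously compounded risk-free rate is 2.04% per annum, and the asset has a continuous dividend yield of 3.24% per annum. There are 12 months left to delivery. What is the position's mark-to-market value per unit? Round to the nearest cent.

Current fair forward for the remaining 12 months: F = S·e^((r − q)·T), (r − q) = 0.0204 − 0.0324 = -0.0120
F = 534.23 · e^(-0.0120 × 12/12) = 534.23 × 0.988072 = 527.8577
Value of long forward = (F − K)·e^(−rT) = (527.8577 − 533.41) · e^(−0.0204·12/12)
= -5.5523 × 0.979807 = -5.44
Short position value = −(long value) = R$5.44

R$5.44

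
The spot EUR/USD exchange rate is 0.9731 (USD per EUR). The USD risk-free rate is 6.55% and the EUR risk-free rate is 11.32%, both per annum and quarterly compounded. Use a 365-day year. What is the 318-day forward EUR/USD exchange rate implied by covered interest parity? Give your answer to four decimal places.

0.9343

By covered interest parity, F = S · (1+r_USD/4)^(4T) / (1+r_EUR/4)^(4T)
= 0.9731 × 1.058236 / 1.102140 = 0.9731 × 0.960165
F = 0.9343 USD per EUR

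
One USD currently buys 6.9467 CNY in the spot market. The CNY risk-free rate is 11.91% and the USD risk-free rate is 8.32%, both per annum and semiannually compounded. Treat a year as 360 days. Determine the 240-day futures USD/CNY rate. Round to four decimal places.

By covered interest parity, F = S · (1+r_CNY/2)^(2T) / (1+r_USD/2)^(2T)
= 6.9467 × 1.080178 / 1.055848 = 6.9467 × 1.023043
F = 7.1068 CNY per USD

7.1068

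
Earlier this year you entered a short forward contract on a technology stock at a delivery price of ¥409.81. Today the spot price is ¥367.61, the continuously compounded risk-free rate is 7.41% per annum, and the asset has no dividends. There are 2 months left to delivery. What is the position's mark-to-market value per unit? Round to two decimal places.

¥37.17

Current fair forward for the remaining 2 months: F = S·e^(r·T), r = 0.0741
F = 367.61 · e^(0.0741 × 2/12) = 367.61 × 1.012427 = 372.1783
Value of long forward = (F − K)·e^(−rT) = (372.1783 − 409.81) · e^(−0.0741·2/12)
= -37.6317 × 0.987726 = -37.17
Short position value = −(long value) = ¥37.17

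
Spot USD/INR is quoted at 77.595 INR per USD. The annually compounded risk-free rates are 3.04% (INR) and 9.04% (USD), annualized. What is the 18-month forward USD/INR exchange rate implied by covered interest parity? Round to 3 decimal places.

71.279

By covered interest parity, F = S · (1+r_INR)^T / (1+r_USD)^T
= 77.595 × 1.045945 / 1.138620 = 77.595 × 0.918608
F = 71.279 INR per USD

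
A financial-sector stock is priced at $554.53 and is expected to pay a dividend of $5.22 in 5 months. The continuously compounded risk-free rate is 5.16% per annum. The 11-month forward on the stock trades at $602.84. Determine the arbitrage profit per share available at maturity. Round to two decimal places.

$26.81 per share

PV(dividends) I = 5.22·e^(−0.0516·5/12) = 5.1090
Fair forward F* = (S − I)·e^(rT) = (554.53 − 5.1090)·e^0.047300 = 549.4210 × 1.048436 = 576.0328
Market $602.84 > fair 576.0328: forward overpriced → cash-and-carry (borrow at r, buy the stock and collect the dividends, short the forward).
Profit at T = |F_mkt − F*| = |602.84 − 576.0328| = $26.81 per share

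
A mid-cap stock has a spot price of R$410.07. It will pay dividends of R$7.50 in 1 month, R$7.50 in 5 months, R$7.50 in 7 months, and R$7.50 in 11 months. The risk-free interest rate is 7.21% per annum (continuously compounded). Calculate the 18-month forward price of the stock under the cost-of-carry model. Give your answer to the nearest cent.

PV(dividends) I = 7.50·e^(−0.0721·1/12) + 7.50·e^(−0.0721·5/12) + 7.50·e^(−0.0721·7/12) + 7.50·e^(−0.0721·11/12)
I = 7.4551 + 7.2780 + 7.1911 + 7.0203 = 28.9445
F = (S − I)·e^(rT) = (410.07 − 28.9445) · e^(0.0721·18/12)
= 381.1255 · e^0.108150 = 381.1255 × 1.114215 = R$424.66

R$424.66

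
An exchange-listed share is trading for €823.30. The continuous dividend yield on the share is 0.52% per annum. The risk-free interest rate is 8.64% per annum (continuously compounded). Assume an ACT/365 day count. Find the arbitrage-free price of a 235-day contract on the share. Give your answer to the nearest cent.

€867.49

F = S·e^((r − q)T) = 823.30 · e^((0.0864 − 0.0052) × 235/365)
= 823.30 · e^0.052279 = 823.30 × 1.053670
F = €867.49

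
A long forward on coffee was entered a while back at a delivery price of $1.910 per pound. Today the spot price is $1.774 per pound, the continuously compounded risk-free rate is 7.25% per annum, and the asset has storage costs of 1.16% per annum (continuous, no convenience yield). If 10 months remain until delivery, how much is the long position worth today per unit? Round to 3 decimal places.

Current fair forward for the remaining 10 months: F = S·e^((r + u)·T), (r + u) = 0.0725 + 0.0116 = 0.0841
F = 1.774 · e^(0.0841 × 10/12) = 1.774 × 1.072598 = 1.9028
Value of long forward = (F − K)·e^(−rT) = (1.9028 − 1.910) · e^(−0.0725·10/12)
= -0.0072 × 0.941372 = -0.007

-$0.007 per pound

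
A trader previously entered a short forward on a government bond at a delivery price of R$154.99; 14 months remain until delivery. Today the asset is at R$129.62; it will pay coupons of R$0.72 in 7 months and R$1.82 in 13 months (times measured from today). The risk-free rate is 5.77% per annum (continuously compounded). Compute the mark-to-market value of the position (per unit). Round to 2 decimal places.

R$17.69

PV(remaining coupons) I = 0.72·e^(−0.0577·7/12) + 1.82·e^(−0.0577·13/12) = 2.4059
Current forward F = (S − I)·e^(rT) = (129.62 − 2.4059)·e^(0.0577·14/12) = 127.2141 × 1.069634 = 136.0725
Value (long) = (F − K)·e^(−rT) = (136.0725 − 154.99) × 0.934899 = -17.6860
Short position value = −(long value) = R$17.69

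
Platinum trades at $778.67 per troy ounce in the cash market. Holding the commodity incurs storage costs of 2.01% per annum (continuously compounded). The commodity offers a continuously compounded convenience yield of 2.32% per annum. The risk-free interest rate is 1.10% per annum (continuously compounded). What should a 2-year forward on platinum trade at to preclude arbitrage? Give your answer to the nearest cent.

Net carry = r + u − y = 0.0110 + 0.0201 − 0.0232 = 0.0079
F = S·e^((r+u−y)T) = 778.67 · e^(0.0079 × 2) = 778.67 · e^0.015800
= 778.67 × 1.015925 = $791.07 per troy ounce

$791.07 per troy ounce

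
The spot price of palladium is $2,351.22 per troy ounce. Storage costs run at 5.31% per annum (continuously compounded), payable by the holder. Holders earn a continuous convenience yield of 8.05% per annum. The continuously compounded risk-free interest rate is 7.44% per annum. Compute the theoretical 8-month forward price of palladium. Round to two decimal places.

Net carry = r + u − y = 0.0744 + 0.0531 − 0.0805 = 0.0470
F = S·e^((r+u−y)T) = 2351.22 · e^(0.0470 × 8/12) = 2351.22 · e^0.03133333
= 2351.22 × 1.03182939 = $2,426.06 per troy ounce

$2,426.06 per troy ounce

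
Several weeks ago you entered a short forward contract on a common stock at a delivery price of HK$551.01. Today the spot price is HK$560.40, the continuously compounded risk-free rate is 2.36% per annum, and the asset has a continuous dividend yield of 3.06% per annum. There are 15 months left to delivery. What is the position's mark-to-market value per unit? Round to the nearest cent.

-HK$4.38

Current fair forward for the remaining 15 months: F = S·e^((r − q)·T), (r − q) = 0.0236 − 0.0306 = -0.0070
F = 560.40 · e^(-0.0070 × 15/12) = 560.40 × 0.991288 = 555.5178
Value of long forward = (F − K)·e^(−rT) = (555.5178 − 551.01) · e^(−0.0236·15/12)
= 4.5078 × 0.970931 = 4.38
Short position value = −(long value) = -HK$4.38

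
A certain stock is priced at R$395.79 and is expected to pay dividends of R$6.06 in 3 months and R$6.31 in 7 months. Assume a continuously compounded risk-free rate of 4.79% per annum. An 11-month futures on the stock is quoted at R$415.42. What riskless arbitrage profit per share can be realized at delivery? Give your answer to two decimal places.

R$14.53 per share

PV(dividends) I = 6.06·e^(−0.0479·3/12) + 6.31·e^(−0.0479·7/12) = 12.1240
Fair futures F* = (S − I)·e^(rT) = (395.79 − 12.1240)·e^0.043908 = 383.6660 × 1.044886 = 400.8872
Market R$415.42 > fair 400.8872: forward overpriced → cash-and-carry (borrow at r, buy the stock and collect the dividends, short the forward).
Profit at T = |F_mkt − F*| = |415.42 − 400.8872| = R$14.53 per share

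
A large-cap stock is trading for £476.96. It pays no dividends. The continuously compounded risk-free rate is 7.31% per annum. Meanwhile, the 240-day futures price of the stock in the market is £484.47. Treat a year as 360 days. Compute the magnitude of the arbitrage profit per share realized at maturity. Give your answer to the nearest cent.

£16.31 per share

Fair futures: F* = S·e^(carry·T), with carry = r = 0.0731
F* = 476.96 · e^(0.0731 × 240/360) = 476.96 · e^0.048733 = 476.96 × 1.049940 = £500.7794
Market £484.47 < fair £500.7794: forward underpriced → reverse cash-and-carry (short spot, go long the forward).
At maturity, profit = |F_mkt − F*| = |484.47 − 500.7794| = £16.31 per share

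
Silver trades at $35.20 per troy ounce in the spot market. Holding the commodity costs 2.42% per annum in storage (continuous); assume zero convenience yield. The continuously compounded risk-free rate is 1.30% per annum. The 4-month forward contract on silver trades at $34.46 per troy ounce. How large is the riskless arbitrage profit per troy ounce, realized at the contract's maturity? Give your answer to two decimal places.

$1.18 per troy ounce

Fair forward: F* = S·e^(carry·T), with carry = (r + u) = 0.0130 + 0.0242 = 0.0372
F* = 35.20 · e^(0.0372 × 4/12) = 35.20 · e^0.012400 = 35.20 × 1.012477 = $35.6392
Market $34.46 < fair $35.6392: forward underpriced → reverse cash-and-carry (short spot, go long the forward).
At maturity, profit = |F_mkt − F*| = |34.46 − 35.6392| = $1.18 per troy ounce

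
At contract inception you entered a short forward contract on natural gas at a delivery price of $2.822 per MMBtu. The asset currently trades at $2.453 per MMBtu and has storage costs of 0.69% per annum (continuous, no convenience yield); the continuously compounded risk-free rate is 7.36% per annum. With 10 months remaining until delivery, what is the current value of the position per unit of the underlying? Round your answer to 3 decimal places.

Current fair forward for the remaining 10 months: F = S·e^((r + u)·T), (r + u) = 0.0736 + 0.0069 = 0.0805
F = 2.453 · e^(0.0805 × 10/12) = 2.453 × 1.069385 = 2.6232
Value of long forward = (F − K)·e^(−rT) = (2.6232 − 2.822) · e^(−0.0736·10/12)
= -0.1988 × 0.940510 = -0.187
Short position value = −(long value) = $0.187

$0.187 per MMBtu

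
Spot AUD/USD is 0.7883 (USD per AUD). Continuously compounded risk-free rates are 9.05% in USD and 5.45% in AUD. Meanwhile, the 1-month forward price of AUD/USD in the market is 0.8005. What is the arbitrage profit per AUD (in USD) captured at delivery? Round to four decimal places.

Fair forward: F* = S·e^(carry·T), with carry = (r_USD − r_AUD) = 0.0905 − 0.0545 = 0.0360
F* = 0.7883 · e^(0.0360 × 1/12) = 0.7883 · e^0.003000 = 0.7883 × 1.003005 = 0.7907
Market 0.8005 > fair 0.7907: forward overpriced → cash-and-carry (buy spot, short the forward).
At maturity, profit = |F_mkt − F*| = |0.8005 − 0.7907| = 0.0098 per AUD (in USD)

0.0098 per AUD (in USD)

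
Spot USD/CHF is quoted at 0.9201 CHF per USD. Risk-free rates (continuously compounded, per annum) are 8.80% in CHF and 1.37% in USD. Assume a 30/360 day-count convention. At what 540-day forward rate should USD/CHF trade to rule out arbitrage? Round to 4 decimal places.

F = S·e^((r_CHF − r_USD)T) = 0.9201 · e^((0.0880 − 0.0137) × 540/360)
= 0.9201 · e^0.111450 = 0.9201 × 1.117898
F = 1.0286 CHF per USD

1.0286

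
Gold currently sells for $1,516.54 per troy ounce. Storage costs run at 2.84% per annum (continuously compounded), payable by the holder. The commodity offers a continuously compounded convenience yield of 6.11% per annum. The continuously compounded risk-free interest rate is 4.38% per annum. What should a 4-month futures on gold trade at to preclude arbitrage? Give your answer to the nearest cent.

Net carry = r + u − y = 0.0438 + 0.0284 − 0.0611 = 0.0111
F = S·e^((r+u−y)T) = 1516.54 · e^(0.0111 × 4/12) = 1516.54 · e^0.00370000
= 1516.54 × 1.00370685 = $1,522.16 per troy ounce

$1,522.16 per troy ounce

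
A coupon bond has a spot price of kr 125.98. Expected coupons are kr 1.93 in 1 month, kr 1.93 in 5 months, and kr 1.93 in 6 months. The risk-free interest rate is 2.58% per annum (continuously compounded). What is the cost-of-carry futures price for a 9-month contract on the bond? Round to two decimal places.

kr 122.59

PV(coupons) I = 1.93·e^(−0.0258·1/12) + 1.93·e^(−0.0258·5/12) + 1.93·e^(−0.0258·6/12)
I = 1.9259 + 1.9094 + 1.9053 = 5.7406
F = (S − I)·e^(rT) = (125.98 − 5.7406) · e^(0.0258·9/12)
= 120.2394 · e^0.019350 = 120.2394 × 1.019538 = kr 122.59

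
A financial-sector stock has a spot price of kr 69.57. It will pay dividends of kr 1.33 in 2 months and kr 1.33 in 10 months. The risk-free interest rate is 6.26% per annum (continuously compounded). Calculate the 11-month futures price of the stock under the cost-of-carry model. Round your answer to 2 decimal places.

kr 70.95

PV(dividends) I = 1.33·e^(−0.0626·2/12) + 1.33·e^(−0.0626·10/12)
I = 1.3162 + 1.2624 = 2.5786
F = (S − I)·e^(rT) = (69.57 − 2.5786) · e^(0.0626·11/12)
= 66.9914 · e^0.057383 = 66.9914 × 1.059061 = kr 70.95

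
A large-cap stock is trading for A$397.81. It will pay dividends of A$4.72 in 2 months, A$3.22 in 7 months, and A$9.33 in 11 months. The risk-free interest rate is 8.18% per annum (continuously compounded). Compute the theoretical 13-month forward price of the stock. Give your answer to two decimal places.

PV(dividends) I = 4.72·e^(−0.0818·2/12) + 3.22·e^(−0.0818·7/12) + 9.33·e^(−0.0818·11/12)
I = 4.6561 + 3.0700 + 8.6560 = 16.3821
F = (S − I)·e^(rT) = (397.81 − 16.3821) · e^(0.0818·13/12)
= 381.4279 · e^0.088617 = 381.4279 × 1.092662 = A$416.77

A$416.77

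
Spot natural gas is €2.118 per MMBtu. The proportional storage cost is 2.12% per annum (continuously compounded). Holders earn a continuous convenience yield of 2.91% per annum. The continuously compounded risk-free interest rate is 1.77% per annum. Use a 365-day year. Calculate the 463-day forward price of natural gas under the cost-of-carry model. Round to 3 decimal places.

Net carry = r + u − y = 0.0177 + 0.0212 − 0.0291 = 0.0098
F = S·e^((r+u−y)T) = 2.118 · e^(0.0098 × 463/365) = 2.118 · e^0.012431
= 2.118 × 1.012509 = €2.144 per MMBtu

€2.144 per MMBtu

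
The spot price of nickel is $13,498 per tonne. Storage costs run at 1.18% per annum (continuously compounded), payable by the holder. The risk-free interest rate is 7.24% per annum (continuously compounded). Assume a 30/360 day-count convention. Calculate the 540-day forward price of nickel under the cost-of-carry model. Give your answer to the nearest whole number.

$15,315 per tonne

Net carry = r + u − y = 0.0724 + 0.0118 − 0.0000 = 0.0842
F = S·e^((r+u−y)T) = 13498 · e^(0.0842 × 540/360) = 13498 · e^0.126300
= 13498 × 1.134623 = $15,315 per tonne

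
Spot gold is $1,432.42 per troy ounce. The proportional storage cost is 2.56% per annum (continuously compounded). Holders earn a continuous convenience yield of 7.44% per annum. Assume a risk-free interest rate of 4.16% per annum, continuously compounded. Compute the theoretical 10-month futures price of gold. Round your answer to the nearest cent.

$1,423.85 per troy ounce

Net carry = r + u − y = 0.0416 + 0.0256 − 0.0744 = -0.0072
F = S·e^((r+u−y)T) = 1432.42 · e^(-0.0072 × 10/12) = 1432.42 · e^-0.00600000
= 1432.42 × 0.99401796 = $1,423.85 per troy ounce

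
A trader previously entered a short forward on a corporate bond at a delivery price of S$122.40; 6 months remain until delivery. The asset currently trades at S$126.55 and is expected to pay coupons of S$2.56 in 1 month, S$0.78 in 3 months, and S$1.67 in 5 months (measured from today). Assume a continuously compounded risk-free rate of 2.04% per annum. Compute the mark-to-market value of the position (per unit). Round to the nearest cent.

PV(remaining coupons) I = 2.56·e^(−0.0204·1/12) + 0.78·e^(−0.0204·3/12) + 1.67·e^(−0.0204·5/12) = 4.9875
Current forward F = (S − I)·e^(rT) = (126.55 − 4.9875)·e^(0.0204·6/12) = 121.5625 × 1.010252 = 122.8088
Value (long) = (F − K)·e^(−rT) = (122.8088 − 122.40) × 0.989852 = 0.4047
Short position value = −(long value) = -S$0.40

-S$0.40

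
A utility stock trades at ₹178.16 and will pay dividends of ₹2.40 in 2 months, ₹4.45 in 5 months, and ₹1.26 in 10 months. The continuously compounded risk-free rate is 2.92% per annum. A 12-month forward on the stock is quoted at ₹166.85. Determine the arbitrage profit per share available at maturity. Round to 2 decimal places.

₹8.34 per share

PV(dividends) I = 2.40·e^(−0.0292·2/12) + 4.45·e^(−0.0292·5/12) + 1.26·e^(−0.0292·10/12) = 8.0142
Fair forward F* = (S − I)·e^(rT) = (178.16 − 8.0142)·e^0.029200 = 170.1458 × 1.029630 = 175.1872
Market ₹166.85 < fair 175.1872: forward underpriced → reverse cash-and-carry (short the stock, invest proceeds at r, pay the dividends, go long the forward).
Profit at T = |F_mkt − F*| = |166.85 − 175.1872| = ₹8.34 per share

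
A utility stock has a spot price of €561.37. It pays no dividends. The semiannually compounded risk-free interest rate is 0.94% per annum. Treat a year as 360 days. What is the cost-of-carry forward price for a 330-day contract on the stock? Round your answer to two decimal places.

F = S · (1+r/2)^(2T)
= 561.37 × 1.008634
F = €566.22

€566.22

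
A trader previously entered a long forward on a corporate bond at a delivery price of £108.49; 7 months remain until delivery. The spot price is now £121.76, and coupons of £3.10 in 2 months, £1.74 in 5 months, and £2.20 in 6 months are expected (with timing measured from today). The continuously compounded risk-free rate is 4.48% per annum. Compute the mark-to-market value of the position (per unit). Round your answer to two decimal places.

£9.13

PV(remaining coupons) I = 3.10·e^(−0.0448·2/12) + 1.74·e^(−0.0448·5/12) + 2.20·e^(−0.0448·6/12) = 6.9360
Current forward F = (S − I)·e^(rT) = (121.76 − 6.9360)·e^(0.0448·7/12) = 114.8240 × 1.026478 = 117.8643
Value (long) = (F − K)·e^(−rT) = (117.8643 − 108.49) × 0.974205 = 9.1325
Value = £9.13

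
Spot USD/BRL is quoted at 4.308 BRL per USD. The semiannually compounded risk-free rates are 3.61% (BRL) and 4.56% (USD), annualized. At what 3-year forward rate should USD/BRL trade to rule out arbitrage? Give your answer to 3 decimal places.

By covered interest parity, F = S · (1+r_BRL/2)^(2T) / (1+r_USD/2)^(2T)
= 4.308 × 1.113306 / 1.144839 = 4.308 × 0.972456
F = 4.189 BRL per USD

4.189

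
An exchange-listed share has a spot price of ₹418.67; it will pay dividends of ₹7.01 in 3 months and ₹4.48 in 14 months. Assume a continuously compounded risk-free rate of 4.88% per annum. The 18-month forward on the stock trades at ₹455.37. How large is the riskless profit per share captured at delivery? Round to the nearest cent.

PV(dividends) I = 7.01·e^(−0.0488·3/12) + 4.48·e^(−0.0488·14/12) = 11.1571
Fair forward F* = (S − I)·e^(rT) = (418.67 − 11.1571)·e^0.073200 = 407.5129 × 1.075946 = 438.4619
Market ₹455.37 > fair 438.4619: forward overpriced → cash-and-carry (borrow at r, buy the stock and collect the dividends, short the forward).
Profit at T = |F_mkt − F*| = |455.37 − 438.4619| = ₹16.91 per share

₹16.91 per share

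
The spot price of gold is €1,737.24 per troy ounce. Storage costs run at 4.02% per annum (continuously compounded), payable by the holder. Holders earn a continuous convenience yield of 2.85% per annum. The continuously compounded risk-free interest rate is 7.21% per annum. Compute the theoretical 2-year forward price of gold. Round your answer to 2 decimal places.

€2,054.22 per troy ounce

Net carry = r + u − y = 0.0721 + 0.0402 − 0.0285 = 0.0838
F = S·e^((r+u−y)T) = 1737.24 · e^(0.0838 × 2) = 1737.24 · e^0.16760000
= 1737.24 × 1.18246353 = €2,054.22 per troy ounce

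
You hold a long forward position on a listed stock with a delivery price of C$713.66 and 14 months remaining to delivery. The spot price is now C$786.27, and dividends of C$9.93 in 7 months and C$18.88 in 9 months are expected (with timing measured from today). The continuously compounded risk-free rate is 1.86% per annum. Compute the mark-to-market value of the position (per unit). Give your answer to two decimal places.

PV(remaining dividends) I = 9.93·e^(−0.0186·7/12) + 18.88·e^(−0.0186·9/12) = 28.4413
Current forward F = (S − I)·e^(rT) = (786.27 − 28.4413)·e^(0.0186·14/12) = 757.8287 × 1.021937 = 774.4532
Value (long) = (F − K)·e^(−rT) = (774.4532 − 713.66) × 0.978534 = 59.4882
Value = C$59.49

C$59.49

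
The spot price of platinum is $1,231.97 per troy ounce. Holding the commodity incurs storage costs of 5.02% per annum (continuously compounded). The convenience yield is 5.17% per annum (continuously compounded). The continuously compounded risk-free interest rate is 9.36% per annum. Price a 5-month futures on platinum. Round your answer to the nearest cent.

Net carry = r + u − y = 0.0936 + 0.0502 − 0.0517 = 0.0921
F = S·e^((r+u−y)T) = 1231.97 · e^(0.0921 × 5/12) = 1231.97 · e^0.03837500
= 1231.97 × 1.03912083 = $1,280.17 per troy ounce

$1,280.17 per troy ounce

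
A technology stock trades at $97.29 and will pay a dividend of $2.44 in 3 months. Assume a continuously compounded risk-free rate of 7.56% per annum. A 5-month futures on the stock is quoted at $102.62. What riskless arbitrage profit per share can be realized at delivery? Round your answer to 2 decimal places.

PV(dividends) I = 2.44·e^(−0.0756·3/12) = 2.3943
Fair futures F* = (S − I)·e^(rT) = (97.29 − 2.3943)·e^0.031500 = 94.8957 × 1.032001 = 97.9325
Market $102.62 > fair 97.9325: forward overpriced → cash-and-carry (borrow at r, buy the stock and collect the dividends, short the forward).
Profit at T = |F_mkt − F*| = |102.62 − 97.9325| = $4.69 per share

$4.69 per share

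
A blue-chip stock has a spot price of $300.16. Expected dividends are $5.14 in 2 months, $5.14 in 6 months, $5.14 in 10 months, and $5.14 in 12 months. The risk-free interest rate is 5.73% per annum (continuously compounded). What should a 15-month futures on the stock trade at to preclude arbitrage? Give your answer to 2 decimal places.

PV(dividends) I = 5.14·e^(−0.0573·2/12) + 5.14·e^(−0.0573·6/12) + 5.14·e^(−0.0573·10/12) + 5.14·e^(−0.0573·12/12)
I = 5.0911 + 4.9948 + 4.9003 + 4.8538 = 19.8400
F = (S − I)·e^(rT) = (300.16 − 19.8400) · e^(0.0573·15/12)
= 280.3200 · e^0.071625 = 280.3200 × 1.074252 = $301.13

$301.13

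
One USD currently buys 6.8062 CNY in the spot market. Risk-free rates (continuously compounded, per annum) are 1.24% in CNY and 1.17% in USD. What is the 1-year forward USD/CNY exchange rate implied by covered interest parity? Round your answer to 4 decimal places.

F = S·e^((r_CNY − r_USD)T) = 6.8062 · e^((0.0124 − 0.0117) × 1)
= 6.8062 · e^0.000700 = 6.8062 × 1.000700
F = 6.8110 CNY per USD

6.8110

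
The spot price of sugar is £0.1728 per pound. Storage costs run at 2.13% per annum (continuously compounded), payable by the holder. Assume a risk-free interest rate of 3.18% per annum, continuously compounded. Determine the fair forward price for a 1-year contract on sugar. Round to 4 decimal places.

£0.1822 per pound

Net carry = r + u − y = 0.0318 + 0.0213 − 0.0000 = 0.0531
F = S·e^((r+u−y)T) = 0.1728 · e^(0.0531 × 1) = 0.1728 · e^0.053100
= 0.1728 × 1.054535 = £0.1822 per pound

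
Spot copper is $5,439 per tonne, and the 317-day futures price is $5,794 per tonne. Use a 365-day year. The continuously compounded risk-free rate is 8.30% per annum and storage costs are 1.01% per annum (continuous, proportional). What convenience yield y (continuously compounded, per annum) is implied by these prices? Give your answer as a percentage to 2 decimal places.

2.03%

F = S·e^((r+u−y)T) ⇒ (r+u−y) = ln(F/S)/T
ln(5794/5439) = 0.063228; /T ⇒ 0.072802
y = r + u − ln(F/S)/T = 0.0830 + 0.0101 − 0.072802 = 0.020298
y = 2.03%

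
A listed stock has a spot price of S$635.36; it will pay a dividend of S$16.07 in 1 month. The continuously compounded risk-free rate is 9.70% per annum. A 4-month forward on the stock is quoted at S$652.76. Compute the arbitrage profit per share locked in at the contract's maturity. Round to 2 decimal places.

S$12.99 per share

PV(dividends) I = 16.07·e^(−0.0970·1/12) = 15.9406
Fair forward F* = (S − I)·e^(rT) = (635.36 − 15.9406)·e^0.032333 = 619.4194 × 1.032861 = 639.7741
Market S$652.76 > fair 639.7741: forward overpriced → cash-and-carry (borrow at r, buy the stock and collect the dividends, short the forward).
Profit at T = |F_mkt − F*| = |652.76 − 639.7741| = S$12.99 per share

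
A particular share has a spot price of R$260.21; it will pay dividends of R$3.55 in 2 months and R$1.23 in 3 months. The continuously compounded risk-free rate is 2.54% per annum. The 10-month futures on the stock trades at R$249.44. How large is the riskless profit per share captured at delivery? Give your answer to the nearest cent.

R$11.48 per share

PV(dividends) I = 3.55·e^(−0.0254·2/12) + 1.23·e^(−0.0254·3/12) = 4.7572
Fair futures F* = (S − I)·e^(rT) = (260.21 − 4.7572)·e^0.021167 = 255.4528 × 1.021393 = 260.9177
Market R$249.44 < fair 260.9177: forward underpriced → reverse cash-and-carry (short the stock, invest proceeds at r, pay the dividends, go long the forward).
Profit at T = |F_mkt − F*| = |249.44 − 260.9177| = R$11.48 per share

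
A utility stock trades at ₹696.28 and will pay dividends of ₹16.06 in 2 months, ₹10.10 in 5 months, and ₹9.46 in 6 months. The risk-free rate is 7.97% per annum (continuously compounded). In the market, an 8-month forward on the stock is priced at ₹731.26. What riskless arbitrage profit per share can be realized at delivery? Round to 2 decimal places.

₹33.59 per share

PV(dividends) I = 16.06·e^(−0.0797·2/12) + 10.10·e^(−0.0797·5/12) + 9.46·e^(−0.0797·6/12) = 34.7086
Fair forward F* = (S − I)·e^(rT) = (696.28 − 34.7086)·e^0.053133 = 661.5714 × 1.054570 = 697.6734
Market ₹731.26 > fair 697.6734: forward overpriced → cash-and-carry (borrow at r, buy the stock and collect the dividends, short the forward).
Profit at T = |F_mkt − F*| = |731.26 − 697.6734| = ₹33.59 per share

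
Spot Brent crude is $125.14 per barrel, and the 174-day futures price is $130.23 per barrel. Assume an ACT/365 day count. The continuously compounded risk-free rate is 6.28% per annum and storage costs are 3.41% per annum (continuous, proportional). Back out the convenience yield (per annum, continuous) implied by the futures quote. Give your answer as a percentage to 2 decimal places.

1.33%

F = S·e^((r+u−y)T) ⇒ (r+u−y) = ln(F/S)/T
ln(130.23/125.14) = 0.039869; /T ⇒ 0.083633
y = r + u − ln(F/S)/T = 0.0628 + 0.0341 − 0.083633 = 0.013267
y = 1.33%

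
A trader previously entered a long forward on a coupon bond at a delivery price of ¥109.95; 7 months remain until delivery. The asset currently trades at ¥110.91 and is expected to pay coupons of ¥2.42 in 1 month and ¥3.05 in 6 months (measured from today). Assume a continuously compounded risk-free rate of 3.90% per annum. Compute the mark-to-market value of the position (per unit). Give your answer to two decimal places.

-¥1.97

PV(remaining coupons) I = 2.42·e^(−0.0390·1/12) + 3.05·e^(−0.0390·6/12) = 5.4032
Current forward F = (S − I)·e^(rT) = (110.91 − 5.4032)·e^(0.0390·7/12) = 105.5068 × 1.023011 = 107.9346
Value (long) = (F − K)·e^(−rT) = (107.9346 − 109.95) × 0.977507 = -1.9701
Value = -¥1.97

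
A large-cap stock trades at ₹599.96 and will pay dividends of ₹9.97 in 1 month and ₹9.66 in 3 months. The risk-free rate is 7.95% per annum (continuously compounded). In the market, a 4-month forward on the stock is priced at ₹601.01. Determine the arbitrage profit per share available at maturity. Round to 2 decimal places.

PV(dividends) I = 9.97·e^(−0.0795·1/12) + 9.66·e^(−0.0795·3/12) = 19.3741
Fair forward F* = (S − I)·e^(rT) = (599.96 − 19.3741)·e^0.026500 = 580.5859 × 1.026854 = 596.1770
Market ₹601.01 > fair 596.1770: forward overpriced → cash-and-carry (borrow at r, buy the stock and collect the dividends, short the forward).
Profit at T = |F_mkt − F*| = |601.01 − 596.1770| = ₹4.83 per share

₹4.83 per share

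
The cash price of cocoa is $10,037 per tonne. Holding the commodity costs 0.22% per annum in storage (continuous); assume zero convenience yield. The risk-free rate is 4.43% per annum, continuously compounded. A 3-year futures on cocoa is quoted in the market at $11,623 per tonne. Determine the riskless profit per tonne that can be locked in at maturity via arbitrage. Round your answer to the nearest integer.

$83 per tonne

Fair futures: F* = S·e^(carry·T), with carry = (r + u) = 0.0443 + 0.0022 = 0.0465
F* = 10037 · e^(0.0465 × 3) = 10037 · e^0.139500 = 10037 × 1.149699 = $11539.5289
Market $11623 > fair $11539.5289: forward overpriced → cash-and-carry (buy spot, short the forward).
At maturity, profit = |F_mkt − F*| = |11623 − 11539.5289| = $83 per tonne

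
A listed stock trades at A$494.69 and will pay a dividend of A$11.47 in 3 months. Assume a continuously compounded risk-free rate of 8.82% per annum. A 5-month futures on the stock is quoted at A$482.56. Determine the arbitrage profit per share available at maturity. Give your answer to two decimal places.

PV(dividends) I = 11.47·e^(−0.0882·3/12) = 11.2199
Fair futures F* = (S − I)·e^(rT) = (494.69 − 11.2199)·e^0.036750 = 483.4701 × 1.037434 = 501.5683
Market A$482.56 < fair 501.5683: forward underpriced → reverse cash-and-carry (short the stock, invest proceeds at r, pay the dividends, go long the forward).
Profit at T = |F_mkt − F*| = |482.56 − 501.5683| = A$19.01 per share

A$19.01 per share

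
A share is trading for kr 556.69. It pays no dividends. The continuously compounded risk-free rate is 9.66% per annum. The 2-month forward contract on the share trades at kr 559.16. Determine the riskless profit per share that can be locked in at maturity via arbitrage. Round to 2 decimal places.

kr 6.57 per share

Fair forward: F* = S·e^(carry·T), with carry = r = 0.0966
F* = 556.69 · e^(0.0966 × 2/12) = 556.69 · e^0.016100 = 556.69 × 1.016230 = kr 565.7251
Market kr 559.16 < fair kr 565.7251: forward underpriced → reverse cash-and-carry (short spot, go long the forward).
At maturity, profit = |F_mkt − F*| = |559.16 − 565.7251| = kr 6.57 per share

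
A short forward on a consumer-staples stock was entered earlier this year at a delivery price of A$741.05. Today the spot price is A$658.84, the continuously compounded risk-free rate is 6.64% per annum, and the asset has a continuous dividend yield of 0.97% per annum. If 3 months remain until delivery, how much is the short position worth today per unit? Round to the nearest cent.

A$71.61

Current fair forward for the remaining 3 months: F = S·e^((r − q)·T), (r − q) = 0.0664 − 0.0097 = 0.0567
F = 658.84 · e^(0.0567 × 3/12) = 658.84 × 1.014276 = 668.2456
Value of long forward = (F − K)·e^(−rT) = (668.2456 − 741.05) · e^(−0.0664·3/12)
= -72.8044 × 0.983537 = -71.61
Short position value = −(long value) = A$71.61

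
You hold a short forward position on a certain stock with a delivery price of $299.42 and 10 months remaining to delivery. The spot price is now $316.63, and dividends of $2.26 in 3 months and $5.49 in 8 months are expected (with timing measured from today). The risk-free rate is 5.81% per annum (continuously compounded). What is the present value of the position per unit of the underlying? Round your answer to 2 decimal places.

PV(remaining dividends) I = 2.26·e^(−0.0581·3/12) + 5.49·e^(−0.0581·8/12) = 7.5088
Current forward F = (S − I)·e^(rT) = (316.63 − 7.5088)·e^(0.0581·10/12) = 309.1212 × 1.049608 = 324.4561
Value (long) = (F − K)·e^(−rT) = (324.4561 − 299.42) × 0.952737 = 23.8528
Short position value = −(long value) = -$23.85

-$23.85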